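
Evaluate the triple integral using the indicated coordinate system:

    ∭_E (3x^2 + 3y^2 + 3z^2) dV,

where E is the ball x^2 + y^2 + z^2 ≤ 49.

In spherical coordinates, x = ρ sin(φ) cos(θ), y = ρ sin(φ) sin(θ), z = ρ cos(φ), and dV = ρ^2 sin(φ) dρ dφ dθ.

The integrand becomes 3ρ^2, so

    ∭_E (3x^2 + 3y^2 + 3z^2) dV = ∫_{0}^{2π} ∫_{0}^{π} ∫_{0}^{7} (3ρ^2) · ρ^2 sin(φ) dρ dφ dθ.

Inner (ρ): 50421sin(φ)/5.
Middle (φ): 100842/5.
Outer (θ): 201684π/5.

Therefore the triple integral equals 201684π/5.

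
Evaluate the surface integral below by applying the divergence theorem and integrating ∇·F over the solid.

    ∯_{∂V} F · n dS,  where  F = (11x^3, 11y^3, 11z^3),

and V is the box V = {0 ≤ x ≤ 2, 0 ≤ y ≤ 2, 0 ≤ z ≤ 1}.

By the divergence theorem,

    ∯_{∂V} F · n dS = ∭_V (∇ · F) dV.

Compute the divergence:
    ∇ · F = ∂F_x/∂x + ∂F_y/∂y + ∂F_z/∂z = 33x^2 + 33y^2 + 33z^2.

V is a rectangular box, so dV = dx dy dz with 0 ≤ x ≤ 2, 0 ≤ y ≤ 2, 0 ≤ z ≤ 1.

Integrate (33x^2 + 33y^2 + 33z^2) over V as an iterated integral:

    ∭_V (∇·F) dV = ∫_0^{2} ∫_0^{2} ∫_0^{1} (33x^2 + 33y^2 + 33z^2) dz dy dx.

Inner (z from 0 to 1): 33x^2 + 33y^2 + 11.
Middle (y from 0 to 2): 66x^2 + 110.
Outer (x from 0 to 2): 396.

Therefore ∯_{∂V} F · n dS = 396.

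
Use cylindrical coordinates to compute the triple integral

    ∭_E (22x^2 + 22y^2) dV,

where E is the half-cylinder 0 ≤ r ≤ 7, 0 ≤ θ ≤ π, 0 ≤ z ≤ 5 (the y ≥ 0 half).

In cylindrical coordinates, x = r cos(θ), y = r sin(θ), z = z, and dV = r dr dθ dz.

The integrand becomes 22r^2, so

    ∭_E (22x^2 + 22y^2) dV = ∫_{0}^{π} ∫_{0}^{7} ∫_{0}^{5} (22r^2) · r dz dr dθ.

Inner (z): 110r^3.
Middle (r from 0 to 7): 132055/2.
Outer (θ): 132055π/2.

Therefore the triple integral equals 132055π/2.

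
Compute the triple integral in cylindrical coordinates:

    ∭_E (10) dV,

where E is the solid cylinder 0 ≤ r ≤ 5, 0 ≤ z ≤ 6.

In cylindrical coordinates, x = r cos(θ), y = r sin(θ), z = z, and dV = r dr dθ dz.

The integrand becomes 10, so

    ∭_E (10) dV = ∫_{0}^{2π} ∫_{0}^{5} ∫_{0}^{6} (10) · r dz dr dθ.

Inner (z): 60r.
Middle (r from 0 to 5): 750.
Outer (θ): 1500π.

Therefore the triple integral equals 1500π.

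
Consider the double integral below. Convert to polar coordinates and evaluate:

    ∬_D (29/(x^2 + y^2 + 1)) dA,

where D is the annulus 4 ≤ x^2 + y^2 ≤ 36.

The region D is 2 ≤ r ≤ 6, 0 ≤ θ ≤ 2π in polar coordinates, where x = r cos(θ), y = r sin(θ), and dA = r dr dθ.

Under the substitution, the integrand becomes 29/(r^2 + 1), so

    ∬_D (29/(x^2 + y^2 + 1)) dA = ∫_{0}^{2π} ∫_{2}^{6} (29/(r^2 + 1)) · r dr dθ.

Inner integral (in r): ∫_{2}^{6} (29/(r^2 + 1)) · r dr = log(9012061295995008299689sqrt(185)/30517578125).

Outer integral (in θ): ∫_{0}^{2π} (log(9012061295995008299689sqrt(185)/30517578125)) dθ = log((9012061295995008299689sqrt(185)/30517578125)^(2π)).

Therefore ∬_D (29/(x^2 + y^2 + 1)) dA = log((9012061295995008299689sqrt(185)/30517578125)^(2π)).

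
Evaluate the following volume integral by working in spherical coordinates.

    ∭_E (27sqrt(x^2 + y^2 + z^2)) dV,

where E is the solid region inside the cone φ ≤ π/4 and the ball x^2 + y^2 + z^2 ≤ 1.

In spherical coordinates, x = ρ sin(φ) cos(θ), y = ρ sin(φ) sin(θ), z = ρ cos(φ), and dV = ρ^2 sin(φ) dρ dφ dθ.

The integrand becomes 27ρ, so

    ∭_E (27sqrt(x^2 + y^2 + z^2)) dV = ∫_{0}^{2π} ∫_{0}^{π/4} ∫_{0}^{1} (27ρ) · ρ^2 sin(φ) dρ dφ dθ.

Inner (ρ): 27sin(φ)/4.
Middle (φ): 27/4 - 27sqrt(2)/8.
Outer (θ): 27π (2 - sqrt(2))/4.

Therefore the triple integral equals 27π (2 - sqrt(2))/4.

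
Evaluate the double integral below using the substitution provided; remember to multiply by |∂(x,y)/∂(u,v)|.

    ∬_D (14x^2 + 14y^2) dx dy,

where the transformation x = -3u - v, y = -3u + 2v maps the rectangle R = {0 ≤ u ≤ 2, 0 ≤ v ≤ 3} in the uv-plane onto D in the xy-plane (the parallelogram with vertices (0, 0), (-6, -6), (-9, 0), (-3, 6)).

Compute the Jacobian determinant of (x, y) with respect to (u, v):

    ∂(x,y)/∂(u,v) = | -3  -1 | = (-3)(2) - (-1)(-3) = -9.
                   | -3  2 |

Its absolute value is |J| = 9 (the area scaling factor).

Substituting x = -3u - v, y = -3u + 2v into the integrand,

    14x^2 + 14y^2 → 252u^2 - 84u v + 70v^2,

so the integral becomes

    ∬_R (252u^2 - 84u v + 70v^2) · |J| du dv = ∫_0^2 ∫_0^3 (2268u^2 - 756u v + 630v^2) dv du.

Inner (v): 6804u^2 - 3402u + 5670.
Outer (u): 22680.

Therefore ∬_D (14x^2 + 14y^2) dx dy = 22680.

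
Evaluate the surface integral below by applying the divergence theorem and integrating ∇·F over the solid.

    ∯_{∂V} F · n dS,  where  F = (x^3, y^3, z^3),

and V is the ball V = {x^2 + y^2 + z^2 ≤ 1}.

By the divergence theorem,

    ∯_{∂V} F · n dS = ∭_V (∇ · F) dV.

Compute the divergence:
    ∇ · F = ∂F_x/∂x + ∂F_y/∂y + ∂F_z/∂z = 3x^2 + 3y^2 + 3z^2.

In spherical coordinates, x = ρ sin(φ) cos(θ), y = ρ sin(φ) sin(θ), z = ρ cos(φ), dV = ρ^2 sin(φ) dρ dφ dθ, with 0 ≤ ρ ≤ 1, 0 ≤ φ ≤ π, 0 ≤ θ ≤ 2π.

The integrand, after substitution and multiplying by the volume element, becomes (3ρ^2) · ρ^2 sin(φ), so

    ∭_V (∇·F) dV = ∫_0^{2π} ∫_0^{π} ∫_0^{1} (3ρ^2) · ρ^2 sin(φ) dρ dφ dθ.

Inner (ρ from 0 to 1): 3sin(φ)/5.
Middle (φ from 0 to π): 6/5.
Outer (θ from 0 to 2π): 12π/5.

Therefore ∯_{∂V} F · n dS = 12π/5.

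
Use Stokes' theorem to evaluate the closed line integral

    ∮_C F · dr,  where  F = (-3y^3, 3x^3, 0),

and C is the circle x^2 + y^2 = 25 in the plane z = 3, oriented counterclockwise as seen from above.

Let S be the flat disk x^2 + y^2 ≤ 25 in the plane z = 3, with upward unit normal n̂ = ẑ. By Stokes' theorem,

    ∮_C F · dr = ∬_S (∇ × F) · n̂ dS = ∬_D (curl F)_z dA,

where D is the disk x^2 + y^2 ≤ 25.

Compute the curl of F = (-3y^3, 3x^3, 0):
    (∇ × F)_x = ∂F_z/∂y - ∂F_y/∂z = 0,
    (∇ × F)_y = ∂F_x/∂z - ∂F_z/∂x = 0,
    (∇ × F)_z = ∂F_y/∂x - ∂F_x/∂y = 9x^2 + 9y^2.

On z = 3, (curl F)_z = 9x^2 + 9y^2.

Convert to polar (x = r cos θ, y = r sin θ, dA = r dr dθ); the integrand becomes 9r^2, so

    ∬_D (curl F)_z dA = ∫_0^{2π} ∫_0^{5} (9r^2) · r dr dθ.

Inner (r from 0 to 5): 5625/4.
Outer (θ from 0 to 2π): 5625π/2.

Therefore ∮_C F · dr = 5625π/2.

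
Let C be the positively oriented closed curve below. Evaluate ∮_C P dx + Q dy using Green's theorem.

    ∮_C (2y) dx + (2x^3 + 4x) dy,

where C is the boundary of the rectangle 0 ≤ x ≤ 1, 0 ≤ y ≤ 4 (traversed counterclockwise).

Green's theorem converts the closed line integral into a double integral over the enclosed region D:

    ∮_C P dx + Q dy = ∬_D (∂Q/∂x - ∂P/∂y) dA.

Here P = 2y, Q = 2x^3 + 4x, so

    ∂Q/∂x = 6x^2 + 4,    ∂P/∂y = 2,
    ∂Q/∂x - ∂P/∂y = 6x^2 + 2.

D is the region 0 ≤ x ≤ 1, 0 ≤ y ≤ 4. Evaluating the double integral:

    ∬_D (6x^2 + 2) dA = ∫_0^{1} ∫_0^{4} (6x^2 + 2) dy dx.

Inner (y from 0 to 4): 24x^2 + 8.
Outer (x from 0 to 1): 16.

Therefore ∮_C P dx + Q dy = 16.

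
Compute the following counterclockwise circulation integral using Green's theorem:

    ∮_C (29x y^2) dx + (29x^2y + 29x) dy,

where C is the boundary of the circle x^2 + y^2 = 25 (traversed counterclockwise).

Green's theorem converts the closed line integral into a double integral over the enclosed region D:

    ∮_C P dx + Q dy = ∬_D (∂Q/∂x - ∂P/∂y) dA.

Here P = 29x y^2, Q = 29x^2y + 29x, so

    ∂Q/∂x = 58x y + 29,    ∂P/∂y = 58x y,
    ∂Q/∂x - ∂P/∂y = 29.

D is the region x^2 + y^2 ≤ 25. Evaluating the double integral:

In polar coordinates (x = r cos θ, y = r sin θ, dA = r dr dθ) the integrand becomes 29, so

    ∬_D (29) dA = ∫_0^{2π} ∫_0^{5} (29) · r dr dθ.

Inner (r from 0 to 5): 725/2.
Outer (θ from 0 to 2π): 725π.

Therefore ∮_C P dx + Q dy = 725π.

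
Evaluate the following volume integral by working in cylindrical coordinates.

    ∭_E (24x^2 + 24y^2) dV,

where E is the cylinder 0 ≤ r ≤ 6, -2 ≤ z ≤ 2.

In cylindrical coordinates, x = r cos(θ), y = r sin(θ), z = z, and dV = r dr dθ dz.

The integrand becomes 24r^2, so

    ∭_E (24x^2 + 24y^2) dV = ∫_{0}^{2π} ∫_{0}^{6} ∫_{-2}^{2} (24r^2) · r dz dr dθ.

Inner (z): 96r^3.
Middle (r from 0 to 6): 31104.
Outer (θ): 62208π.

Therefore the triple integral equals 62208π.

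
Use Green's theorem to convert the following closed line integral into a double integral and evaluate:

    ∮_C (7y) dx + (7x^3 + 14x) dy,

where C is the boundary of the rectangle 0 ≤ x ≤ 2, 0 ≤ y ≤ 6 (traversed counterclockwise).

Green's theorem converts the closed line integral into a double integral over the enclosed region D:

    ∮_C P dx + Q dy = ∬_D (∂Q/∂x - ∂P/∂y) dA.

Here P = 7y, Q = 7x^3 + 14x, so

    ∂Q/∂x = 21x^2 + 14,    ∂P/∂y = 7,
    ∂Q/∂x - ∂P/∂y = 21x^2 + 7.

D is the region 0 ≤ x ≤ 2, 0 ≤ y ≤ 6. Evaluating the double integral:

    ∬_D (21x^2 + 7) dA = ∫_0^{2} ∫_0^{6} (21x^2 + 7) dy dx.

Inner (y from 0 to 6): 126x^2 + 42.
Outer (x from 0 to 2): 420.

Therefore ∮_C P dx + Q dy = 420.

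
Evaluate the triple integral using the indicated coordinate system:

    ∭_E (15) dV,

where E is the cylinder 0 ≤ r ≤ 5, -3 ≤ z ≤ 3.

In cylindrical coordinates, x = r cos(θ), y = r sin(θ), z = z, and dV = r dr dθ dz.

The integrand becomes 15, so

    ∭_E (15) dV = ∫_{0}^{2π} ∫_{0}^{5} ∫_{-3}^{3} (15) · r dz dr dθ.

Inner (z): 90r.
Middle (r from 0 to 5): 1125.
Outer (θ): 2250π.

Therefore the triple integral equals 2250π.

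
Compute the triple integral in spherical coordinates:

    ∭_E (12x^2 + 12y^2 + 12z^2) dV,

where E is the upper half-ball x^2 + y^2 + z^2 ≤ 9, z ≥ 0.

In spherical coordinates, x = ρ sin(φ) cos(θ), y = ρ sin(φ) sin(θ), z = ρ cos(φ), and dV = ρ^2 sin(φ) dρ dφ dθ.

The integrand becomes 12ρ^2, so

    ∭_E (12x^2 + 12y^2 + 12z^2) dV = ∫_{0}^{2π} ∫_{0}^{π/2} ∫_{0}^{3} (12ρ^2) · ρ^2 sin(φ) dρ dφ dθ.

Inner (ρ): 2916sin(φ)/5.
Middle (φ): 2916/5.
Outer (θ): 5832π/5.

Therefore the triple integral equals 5832π/5.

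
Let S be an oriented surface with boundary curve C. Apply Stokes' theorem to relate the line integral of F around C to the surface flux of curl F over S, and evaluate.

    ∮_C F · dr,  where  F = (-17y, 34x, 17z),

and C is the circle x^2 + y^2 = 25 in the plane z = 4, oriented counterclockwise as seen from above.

Let S be the flat disk x^2 + y^2 ≤ 25 in the plane z = 4, with upward unit normal n̂ = ẑ. By Stokes' theorem,

    ∮_C F · dr = ∬_S (∇ × F) · n̂ dS = ∬_D (curl F)_z dA,

where D is the disk x^2 + y^2 ≤ 25.

Compute the curl of F = (-17y, 34x, 17z):
    (∇ × F)_x = ∂F_z/∂y - ∂F_y/∂z = 0,
    (∇ × F)_y = ∂F_x/∂z - ∂F_z/∂x = 0,
    (∇ × F)_z = ∂F_y/∂x - ∂F_x/∂y = 51.

On z = 4, (curl F)_z = 51.

Convert to polar (x = r cos θ, y = r sin θ, dA = r dr dθ); the integrand becomes 51, so

    ∬_D (curl F)_z dA = ∫_0^{2π} ∫_0^{5} (51) · r dr dθ.

Inner (r from 0 to 5): 1275/2.
Outer (θ from 0 to 2π): 1275π.

Therefore ∮_C F · dr = 1275π.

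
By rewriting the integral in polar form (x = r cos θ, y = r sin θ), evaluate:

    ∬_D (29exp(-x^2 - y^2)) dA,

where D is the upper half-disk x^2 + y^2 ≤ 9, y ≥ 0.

The region D is 0 ≤ r ≤ 3, 0 ≤ θ ≤ π in polar coordinates, where x = r cos(θ), y = r sin(θ), and dA = r dr dθ.

Under the substitution, the integrand becomes 29exp(-r^2), so

    ∬_D (29exp(-x^2 - y^2)) dA = ∫_{0}^{π} ∫_{0}^{3} (29exp(-r^2)) · r dr dθ.

Inner integral (in r): ∫_{0}^{3} (29exp(-r^2)) · r dr = 29/2 - 29exp(-9)/2.

Outer integral (in θ): ∫_{0}^{π} (29/2 - 29exp(-9)/2) dθ = -29π (1 - exp(9))exp(-9)/2.

Therefore ∬_D (29exp(-x^2 - y^2)) dA = -29π (1 - exp(9))exp(-9)/2.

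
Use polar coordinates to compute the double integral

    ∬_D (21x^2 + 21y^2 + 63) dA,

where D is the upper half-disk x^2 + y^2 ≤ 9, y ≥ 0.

The region D is 0 ≤ r ≤ 3, 0 ≤ θ ≤ π in polar coordinates, where x = r cos(θ), y = r sin(θ), and dA = r dr dθ.

Under the substitution, the integrand becomes 21r^2 + 63, so

    ∬_D (21x^2 + 21y^2 + 63) dA = ∫_{0}^{π} ∫_{0}^{3} (21r^2 + 63) · r dr dθ.

Inner integral (in r): ∫_{0}^{3} (21r^2 + 63) · r dr = 2835/4.

Outer integral (in θ): ∫_{0}^{π} (2835/4) dθ = 2835π/4.

Therefore ∬_D (21x^2 + 21y^2 + 63) dA = 2835π/4.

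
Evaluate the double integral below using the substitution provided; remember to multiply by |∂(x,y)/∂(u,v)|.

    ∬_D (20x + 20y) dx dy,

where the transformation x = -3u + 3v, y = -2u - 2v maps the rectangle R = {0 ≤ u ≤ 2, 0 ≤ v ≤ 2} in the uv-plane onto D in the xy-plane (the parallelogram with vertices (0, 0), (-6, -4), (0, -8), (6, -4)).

Compute the Jacobian determinant of (x, y) with respect to (u, v):

    ∂(x,y)/∂(u,v) = | -3  3 | = (-3)(-2) - (3)(-2) = 12.
                   | -2  -2 |

Its absolute value is |J| = 12 (the area scaling factor).

Substituting x = -3u + 3v, y = -2u - 2v into the integrand,

    20x + 20y → -100u + 20v,

so the integral becomes

    ∬_R (-100u + 20v) · |J| du dv = ∫_0^2 ∫_0^2 (-1200u + 240v) dv du.

Inner (v): 480 - 2400u.
Outer (u): -3840.

Therefore ∬_D (20x + 20y) dx dy = -3840.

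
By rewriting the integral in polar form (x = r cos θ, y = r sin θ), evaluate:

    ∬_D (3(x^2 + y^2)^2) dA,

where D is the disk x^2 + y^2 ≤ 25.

The region D is 0 ≤ r ≤ 5, 0 ≤ θ ≤ 2π in polar coordinates, where x = r cos(θ), y = r sin(θ), and dA = r dr dθ.

Under the substitution, the integrand becomes 3r^4, so

    ∬_D (3(x^2 + y^2)^2) dA = ∫_{0}^{2π} ∫_{0}^{5} (3r^4) · r dr dθ.

Inner integral (in r): ∫_{0}^{5} (3r^4) · r dr = 15625/2.

Outer integral (in θ): ∫_{0}^{2π} (15625/2) dθ = 15625π.

Therefore ∬_D (3(x^2 + y^2)^2) dA = 15625π.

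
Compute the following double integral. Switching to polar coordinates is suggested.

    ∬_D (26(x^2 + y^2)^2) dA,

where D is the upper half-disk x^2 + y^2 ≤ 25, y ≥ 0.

The region D is 0 ≤ r ≤ 5, 0 ≤ θ ≤ π in polar coordinates, where x = r cos(θ), y = r sin(θ), and dA = r dr dθ.

Under the substitution, the integrand becomes 26r^4, so

    ∬_D (26(x^2 + y^2)^2) dA = ∫_{0}^{π} ∫_{0}^{5} (26r^4) · r dr dθ.

Inner integral (in r): ∫_{0}^{5} (26r^4) · r dr = 203125/3.

Outer integral (in θ): ∫_{0}^{π} (203125/3) dθ = 203125π/3.

Therefore ∬_D (26(x^2 + y^2)^2) dA = 203125π/3.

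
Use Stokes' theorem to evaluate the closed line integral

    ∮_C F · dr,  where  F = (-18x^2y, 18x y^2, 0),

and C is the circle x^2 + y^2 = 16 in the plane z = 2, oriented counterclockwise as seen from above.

Let S be the flat disk x^2 + y^2 ≤ 16 in the plane z = 2, with upward unit normal n̂ = ẑ. By Stokes' theorem,

    ∮_C F · dr = ∬_S (∇ × F) · n̂ dS = ∬_D (curl F)_z dA,

where D is the disk x^2 + y^2 ≤ 16.

Compute the curl of F = (-18x^2y, 18x y^2, 0):
    (∇ × F)_x = ∂F_z/∂y - ∂F_y/∂z = 0,
    (∇ × F)_y = ∂F_x/∂z - ∂F_z/∂x = 0,
    (∇ × F)_z = ∂F_y/∂x - ∂F_x/∂y = 18x^2 + 18y^2.

On z = 2, (curl F)_z = 18x^2 + 18y^2.

Convert to polar (x = r cos θ, y = r sin θ, dA = r dr dθ); the integrand becomes 18r^2, so

    ∬_D (curl F)_z dA = ∫_0^{2π} ∫_0^{4} (18r^2) · r dr dθ.

Inner (r from 0 to 4): 1152.
Outer (θ from 0 to 2π): 2304π.

Therefore ∮_C F · dr = 2304π.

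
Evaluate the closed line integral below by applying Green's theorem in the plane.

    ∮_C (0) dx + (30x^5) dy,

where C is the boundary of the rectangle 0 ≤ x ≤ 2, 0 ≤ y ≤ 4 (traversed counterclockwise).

Green's theorem converts the closed line integral into a double integral over the enclosed region D:

    ∮_C P dx + Q dy = ∬_D (∂Q/∂x - ∂P/∂y) dA.

Here P = 0, Q = 30x^5, so

    ∂Q/∂x = 150x^4,    ∂P/∂y = 0,
    ∂Q/∂x - ∂P/∂y = 150x^4.

D is the region 0 ≤ x ≤ 2, 0 ≤ y ≤ 4. Evaluating the double integral:

    ∬_D (150x^4) dA = ∫_0^{2} ∫_0^{4} (150x^4) dy dx.

Inner (y from 0 to 4): 600x^4.
Outer (x from 0 to 2): 3840.

Therefore ∮_C P dx + Q dy = 3840.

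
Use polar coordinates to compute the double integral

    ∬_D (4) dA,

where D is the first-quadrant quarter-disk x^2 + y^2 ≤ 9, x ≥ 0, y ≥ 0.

The region D is 0 ≤ r ≤ 3, 0 ≤ θ ≤ π/2 in polar coordinates, where x = r cos(θ), y = r sin(θ), and dA = r dr dθ.

Under the substitution, the integrand becomes 4, so

    ∬_D (4) dA = ∫_{0}^{π/2} ∫_{0}^{3} (4) · r dr dθ.

Inner integral (in r): ∫_{0}^{3} (4) · r dr = 18.

Outer integral (in θ): ∫_{0}^{π/2} (18) dθ = 9π.

Therefore ∬_D (4) dA = 9π.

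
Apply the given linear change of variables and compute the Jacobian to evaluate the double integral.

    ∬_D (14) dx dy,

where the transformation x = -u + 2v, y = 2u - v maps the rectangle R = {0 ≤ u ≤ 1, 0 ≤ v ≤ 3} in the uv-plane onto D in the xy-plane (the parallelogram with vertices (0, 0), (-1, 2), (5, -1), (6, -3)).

Compute the Jacobian determinant of (x, y) with respect to (u, v):

    ∂(x,y)/∂(u,v) = | -1  2 | = (-1)(-1) - (2)(2) = -3.
                   | 2  -1 |

Its absolute value is |J| = 3 (the area scaling factor).

Substituting x = -u + 2v, y = 2u - v into the integrand,

    14 → 14,

so the integral becomes

    ∬_R (14) · |J| du dv = ∫_0^1 ∫_0^3 (42) dv du.

Inner (v): 126.
Outer (u): 126.

Therefore ∬_D (14) dx dy = 126.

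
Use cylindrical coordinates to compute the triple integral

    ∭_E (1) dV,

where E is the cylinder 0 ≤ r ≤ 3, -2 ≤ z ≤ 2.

In cylindrical coordinates, x = r cos(θ), y = r sin(θ), z = z, and dV = r dr dθ dz.

The integrand becomes 1, so

    ∭_E (1) dV = ∫_{0}^{2π} ∫_{0}^{3} ∫_{-2}^{2} (1) · r dz dr dθ.

Inner (z): 4r.
Middle (r from 0 to 3): 18.
Outer (θ): 36π.

Therefore the triple integral equals 36π.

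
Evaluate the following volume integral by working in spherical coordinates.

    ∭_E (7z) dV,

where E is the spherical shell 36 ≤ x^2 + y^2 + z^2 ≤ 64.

In spherical coordinates, x = ρ sin(φ) cos(θ), y = ρ sin(φ) sin(θ), z = ρ cos(φ), and dV = ρ^2 sin(φ) dρ dφ dθ.

The integrand becomes 7ρ cos(φ), so

    ∭_E (7z) dV = ∫_{0}^{2π} ∫_{0}^{π} ∫_{6}^{8} (7ρ cos(φ)) · ρ^2 sin(φ) dρ dφ dθ.

Inner (ρ): 2450sin(2φ).
Middle (φ): 0.
Outer (θ): 0.

Therefore the triple integral equals 0.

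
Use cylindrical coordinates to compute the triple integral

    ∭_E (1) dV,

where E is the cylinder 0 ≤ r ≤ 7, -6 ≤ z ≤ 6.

In cylindrical coordinates, x = r cos(θ), y = r sin(θ), z = z, and dV = r dr dθ dz.

The integrand becomes 1, so

    ∭_E (1) dV = ∫_{0}^{2π} ∫_{0}^{7} ∫_{-6}^{6} (1) · r dz dr dθ.

Inner (z): 12r.
Middle (r from 0 to 7): 294.
Outer (θ): 588π.

Therefore the triple integral equals 588π.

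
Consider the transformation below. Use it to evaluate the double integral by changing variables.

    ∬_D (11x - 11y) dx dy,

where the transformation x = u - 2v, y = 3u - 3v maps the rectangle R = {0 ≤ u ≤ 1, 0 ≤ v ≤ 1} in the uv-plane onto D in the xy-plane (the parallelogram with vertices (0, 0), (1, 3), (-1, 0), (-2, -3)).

Compute the Jacobian determinant of (x, y) with respect to (u, v):

    ∂(x,y)/∂(u,v) = | 1  -2 | = (1)(-3) - (-2)(3) = 3.
                   | 3  -3 |

Its absolute value is |J| = 3 (the area scaling factor).

Substituting x = u - 2v, y = 3u - 3v into the integrand,

    11x - 11y → -22u + 11v,

so the integral becomes

    ∬_R (-22u + 11v) · |J| du dv = ∫_0^1 ∫_0^1 (-66u + 33v) dv du.

Inner (v): 33/2 - 66u.
Outer (u): -33/2.

Therefore ∬_D (11x - 11y) dx dy = -33/2.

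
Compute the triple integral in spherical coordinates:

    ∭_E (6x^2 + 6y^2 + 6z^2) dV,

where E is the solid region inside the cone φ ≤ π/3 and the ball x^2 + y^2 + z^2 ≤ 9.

In spherical coordinates, x = ρ sin(φ) cos(θ), y = ρ sin(φ) sin(θ), z = ρ cos(φ), and dV = ρ^2 sin(φ) dρ dφ dθ.

The integrand becomes 6ρ^2, so

    ∭_E (6x^2 + 6y^2 + 6z^2) dV = ∫_{0}^{2π} ∫_{0}^{π/3} ∫_{0}^{3} (6ρ^2) · ρ^2 sin(φ) dρ dφ dθ.

Inner (ρ): 1458sin(φ)/5.
Middle (φ): 729/5.
Outer (θ): 1458π/5.

Therefore the triple integral equals 1458π/5.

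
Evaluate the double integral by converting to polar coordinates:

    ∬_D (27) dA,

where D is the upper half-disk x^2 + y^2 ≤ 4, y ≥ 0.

The region D is 0 ≤ r ≤ 2, 0 ≤ θ ≤ π in polar coordinates, where x = r cos(θ), y = r sin(θ), and dA = r dr dθ.

Under the substitution, the integrand becomes 27, so

    ∬_D (27) dA = ∫_{0}^{π} ∫_{0}^{2} (27) · r dr dθ.

Inner integral (in r): ∫_{0}^{2} (27) · r dr = 54.

Outer integral (in θ): ∫_{0}^{π} (54) dθ = 54π.

Therefore ∬_D (27) dA = 54π.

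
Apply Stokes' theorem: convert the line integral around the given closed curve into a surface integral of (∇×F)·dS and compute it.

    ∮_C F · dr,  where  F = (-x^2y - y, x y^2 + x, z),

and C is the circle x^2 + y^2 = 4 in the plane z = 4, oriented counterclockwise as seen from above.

Let S be the flat disk x^2 + y^2 ≤ 4 in the plane z = 4, with upward unit normal n̂ = ẑ. By Stokes' theorem,

    ∮_C F · dr = ∬_S (∇ × F) · n̂ dS = ∬_D (curl F)_z dA,

where D is the disk x^2 + y^2 ≤ 4.

Compute the curl of F = (-x^2y - y, x y^2 + x, z):
    (∇ × F)_x = ∂F_z/∂y - ∂F_y/∂z = 0,
    (∇ × F)_y = ∂F_x/∂z - ∂F_z/∂x = 0,
    (∇ × F)_z = ∂F_y/∂x - ∂F_x/∂y = x^2 + y^2 + 2.

On z = 4, (curl F)_z = x^2 + y^2 + 2.

Convert to polar (x = r cos θ, y = r sin θ, dA = r dr dθ); the integrand becomes r^2 + 2, so

    ∬_D (curl F)_z dA = ∫_0^{2π} ∫_0^{2} (r^2 + 2) · r dr dθ.

Inner (r from 0 to 2): 8.
Outer (θ from 0 to 2π): 16π.

Therefore ∮_C F · dr = 16π.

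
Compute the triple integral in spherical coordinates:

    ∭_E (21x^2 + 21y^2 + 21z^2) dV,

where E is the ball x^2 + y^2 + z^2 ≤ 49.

In spherical coordinates, x = ρ sin(φ) cos(θ), y = ρ sin(φ) sin(θ), z = ρ cos(φ), and dV = ρ^2 sin(φ) dρ dφ dθ.

The integrand becomes 21ρ^2, so

    ∭_E (21x^2 + 21y^2 + 21z^2) dV = ∫_{0}^{2π} ∫_{0}^{π} ∫_{0}^{7} (21ρ^2) · ρ^2 sin(φ) dρ dφ dθ.

Inner (ρ): 352947sin(φ)/5.
Middle (φ): 705894/5.
Outer (θ): 1411788π/5.

Therefore the triple integral equals 1411788π/5.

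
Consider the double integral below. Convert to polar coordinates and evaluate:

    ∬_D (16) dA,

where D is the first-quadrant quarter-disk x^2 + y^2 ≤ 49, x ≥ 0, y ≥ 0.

The region D is 0 ≤ r ≤ 7, 0 ≤ θ ≤ π/2 in polar coordinates, where x = r cos(θ), y = r sin(θ), and dA = r dr dθ.

Under the substitution, the integrand becomes 16, so

    ∬_D (16) dA = ∫_{0}^{π/2} ∫_{0}^{7} (16) · r dr dθ.

Inner integral (in r): ∫_{0}^{7} (16) · r dr = 392.

Outer integral (in θ): ∫_{0}^{π/2} (392) dθ = 196π.

Therefore ∬_D (16) dA = 196π.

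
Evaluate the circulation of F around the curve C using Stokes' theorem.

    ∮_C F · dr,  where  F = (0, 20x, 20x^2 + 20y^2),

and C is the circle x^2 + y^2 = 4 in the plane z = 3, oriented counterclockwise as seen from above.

Let S be the flat disk x^2 + y^2 ≤ 4 in the plane z = 3, with upward unit normal n̂ = ẑ. By Stokes' theorem,

    ∮_C F · dr = ∬_S (∇ × F) · n̂ dS = ∬_D (curl F)_z dA,

where D is the disk x^2 + y^2 ≤ 4.

Compute the curl of F = (0, 20x, 20x^2 + 20y^2):
    (∇ × F)_x = ∂F_z/∂y - ∂F_y/∂z = 40y,
    (∇ × F)_y = ∂F_x/∂z - ∂F_z/∂x = -40x,
    (∇ × F)_z = ∂F_y/∂x - ∂F_x/∂y = 20.

On z = 3, (curl F)_z = 20.

Convert to polar (x = r cos θ, y = r sin θ, dA = r dr dθ); the integrand becomes 20, so

    ∬_D (curl F)_z dA = ∫_0^{2π} ∫_0^{2} (20) · r dr dθ.

Inner (r from 0 to 2): 40.
Outer (θ from 0 to 2π): 80π.

Therefore ∮_C F · dr = 80π.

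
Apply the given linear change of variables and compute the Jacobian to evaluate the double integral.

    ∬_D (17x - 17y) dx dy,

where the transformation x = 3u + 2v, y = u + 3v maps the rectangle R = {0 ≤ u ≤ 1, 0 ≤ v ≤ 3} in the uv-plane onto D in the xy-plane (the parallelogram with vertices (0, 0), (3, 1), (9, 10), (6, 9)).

Compute the Jacobian determinant of (x, y) with respect to (u, v):

    ∂(x,y)/∂(u,v) = | 3  2 | = (3)(3) - (2)(1) = 7.
                   | 1  3 |

Its absolute value is |J| = 7 (the area scaling factor).

Substituting x = 3u + 2v, y = u + 3v into the integrand,

    17x - 17y → 34u - 17v,

so the integral becomes

    ∬_R (34u - 17v) · |J| du dv = ∫_0^1 ∫_0^3 (238u - 119v) dv du.

Inner (v): 714u - 1071/2.
Outer (u): -357/2.

Therefore ∬_D (17x - 17y) dx dy = -357/2.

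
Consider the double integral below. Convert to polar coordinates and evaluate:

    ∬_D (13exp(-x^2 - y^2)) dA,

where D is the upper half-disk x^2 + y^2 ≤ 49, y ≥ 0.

The region D is 0 ≤ r ≤ 7, 0 ≤ θ ≤ π in polar coordinates, where x = r cos(θ), y = r sin(θ), and dA = r dr dθ.

Under the substitution, the integrand becomes 13exp(-r^2), so

    ∬_D (13exp(-x^2 - y^2)) dA = ∫_{0}^{π} ∫_{0}^{7} (13exp(-r^2)) · r dr dθ.

Inner integral (in r): ∫_{0}^{7} (13exp(-r^2)) · r dr = 13/2 - 13exp(-49)/2.

Outer integral (in θ): ∫_{0}^{π} (13/2 - 13exp(-49)/2) dθ = -13π (1 - exp(49))exp(-49)/2.

Therefore ∬_D (13exp(-x^2 - y^2)) dA = -13π (1 - exp(49))exp(-49)/2.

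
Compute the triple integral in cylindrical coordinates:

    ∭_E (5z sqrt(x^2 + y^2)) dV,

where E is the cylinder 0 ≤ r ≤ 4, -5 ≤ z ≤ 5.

In cylindrical coordinates, x = r cos(θ), y = r sin(θ), z = z, and dV = r dr dθ dz.

The integrand becomes 5r z, so

    ∭_E (5z sqrt(x^2 + y^2)) dV = ∫_{0}^{2π} ∫_{0}^{4} ∫_{-5}^{5} (5r z) · r dz dr dθ.

Inner (z): 0.
Middle (r from 0 to 4): 0.
Outer (θ): 0.

Therefore the triple integral equals 0.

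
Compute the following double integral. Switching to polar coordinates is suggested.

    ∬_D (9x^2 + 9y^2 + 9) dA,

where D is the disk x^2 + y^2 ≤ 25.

The region D is 0 ≤ r ≤ 5, 0 ≤ θ ≤ 2π in polar coordinates, where x = r cos(θ), y = r sin(θ), and dA = r dr dθ.

Under the substitution, the integrand becomes 9r^2 + 9, so

    ∬_D (9x^2 + 9y^2 + 9) dA = ∫_{0}^{2π} ∫_{0}^{5} (9r^2 + 9) · r dr dθ.

Inner integral (in r): ∫_{0}^{5} (9r^2 + 9) · r dr = 6075/4.

Outer integral (in θ): ∫_{0}^{2π} (6075/4) dθ = 6075π/2.

Therefore ∬_D (9x^2 + 9y^2 + 9) dA = 6075π/2.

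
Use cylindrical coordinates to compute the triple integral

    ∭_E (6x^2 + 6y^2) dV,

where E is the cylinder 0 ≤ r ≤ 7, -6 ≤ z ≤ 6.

In cylindrical coordinates, x = r cos(θ), y = r sin(θ), z = z, and dV = r dr dθ dz.

The integrand becomes 6r^2, so

    ∭_E (6x^2 + 6y^2) dV = ∫_{0}^{2π} ∫_{0}^{7} ∫_{-6}^{6} (6r^2) · r dz dr dθ.

Inner (z): 72r^3.
Middle (r from 0 to 7): 43218.
Outer (θ): 86436π.

Therefore the triple integral equals 86436π.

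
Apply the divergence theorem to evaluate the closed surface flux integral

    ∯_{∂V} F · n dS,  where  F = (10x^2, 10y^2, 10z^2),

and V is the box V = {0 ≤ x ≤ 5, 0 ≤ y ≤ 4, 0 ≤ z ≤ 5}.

By the divergence theorem,

    ∯_{∂V} F · n dS = ∭_V (∇ · F) dV.

Compute the divergence:
    ∇ · F = ∂F_x/∂x + ∂F_y/∂y + ∂F_z/∂z = 20x + 20y + 20z.

V is a rectangular box, so dV = dx dy dz with 0 ≤ x ≤ 5, 0 ≤ y ≤ 4, 0 ≤ z ≤ 5.

Integrate (20x + 20y + 20z) over V as an iterated integral:

    ∭_V (∇·F) dV = ∫_0^{5} ∫_0^{4} ∫_0^{5} (20x + 20y + 20z) dz dy dx.

Inner (z from 0 to 5): 100x + 100y + 250.
Middle (y from 0 to 4): 400x + 1800.
Outer (x from 0 to 5): 14000.

Therefore ∯_{∂V} F · n dS = 14000.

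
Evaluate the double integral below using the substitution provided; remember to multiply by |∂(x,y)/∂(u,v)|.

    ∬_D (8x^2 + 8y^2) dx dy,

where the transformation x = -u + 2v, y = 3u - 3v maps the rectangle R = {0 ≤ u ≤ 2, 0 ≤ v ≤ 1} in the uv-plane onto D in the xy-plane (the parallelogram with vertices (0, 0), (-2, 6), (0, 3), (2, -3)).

Compute the Jacobian determinant of (x, y) with respect to (u, v):

    ∂(x,y)/∂(u,v) = | -1  2 | = (-1)(-3) - (2)(3) = -3.
                   | 3  -3 |

Its absolute value is |J| = 3 (the area scaling factor).

Substituting x = -u + 2v, y = 3u - 3v into the integrand,

    8x^2 + 8y^2 → 80u^2 - 176u v + 104v^2,

so the integral becomes

    ∬_R (80u^2 - 176u v + 104v^2) · |J| du dv = ∫_0^2 ∫_0^1 (240u^2 - 528u v + 312v^2) dv du.

Inner (v): 240u^2 - 264u + 104.
Outer (u): 320.

Therefore ∬_D (8x^2 + 8y^2) dx dy = 320.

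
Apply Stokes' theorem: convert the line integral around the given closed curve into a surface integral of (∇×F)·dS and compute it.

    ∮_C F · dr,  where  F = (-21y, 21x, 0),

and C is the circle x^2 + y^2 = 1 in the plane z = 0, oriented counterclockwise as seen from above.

Let S be the flat disk x^2 + y^2 ≤ 1 in the plane z = 0, with upward unit normal n̂ = ẑ. By Stokes' theorem,

    ∮_C F · dr = ∬_S (∇ × F) · n̂ dS = ∬_D (curl F)_z dA,

where D is the disk x^2 + y^2 ≤ 1.

Compute the curl of F = (-21y, 21x, 0):
    (∇ × F)_x = ∂F_z/∂y - ∂F_y/∂z = 0,
    (∇ × F)_y = ∂F_x/∂z - ∂F_z/∂x = 0,
    (∇ × F)_z = ∂F_y/∂x - ∂F_x/∂y = 42.

On z = 0, (curl F)_z = 42.

Convert to polar (x = r cos θ, y = r sin θ, dA = r dr dθ); the integrand becomes 42, so

    ∬_D (curl F)_z dA = ∫_0^{2π} ∫_0^{1} (42) · r dr dθ.

Inner (r from 0 to 1): 21.
Outer (θ from 0 to 2π): 42π.

Therefore ∮_C F · dr = 42π.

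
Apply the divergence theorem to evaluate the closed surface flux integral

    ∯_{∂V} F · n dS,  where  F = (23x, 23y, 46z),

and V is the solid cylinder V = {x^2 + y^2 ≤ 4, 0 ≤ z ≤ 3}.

By the divergence theorem,

    ∯_{∂V} F · n dS = ∭_V (∇ · F) dV.

Compute the divergence:
    ∇ · F = ∂F_x/∂x + ∂F_y/∂y + ∂F_z/∂z = 23 + 23 + 46 = 92.

In cylindrical coordinates, x = r cos(θ), y = r sin(θ), z = z, dV = r dr dθ dz, with 0 ≤ r ≤ 2, 0 ≤ θ ≤ 2π, 0 ≤ z ≤ 3.

The integrand, after substitution and multiplying by the volume element, becomes (92) · r, so

    ∭_V (∇·F) dV = ∫_0^{2π} ∫_0^{2} ∫_0^{3} (92) · r dz dr dθ.

Inner (z from 0 to 3): 276r.
Middle (r from 0 to 2): 552.
Outer (θ from 0 to 2π): 1104π.

Therefore ∯_{∂V} F · n dS = 1104π.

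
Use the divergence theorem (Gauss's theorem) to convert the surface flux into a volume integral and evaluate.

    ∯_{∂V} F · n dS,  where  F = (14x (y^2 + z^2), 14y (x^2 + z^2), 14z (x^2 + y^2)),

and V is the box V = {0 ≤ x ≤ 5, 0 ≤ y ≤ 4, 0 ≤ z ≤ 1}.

By the divergence theorem,

    ∯_{∂V} F · n dS = ∭_V (∇ · F) dV.

Compute the divergence:
    ∇ · F = ∂F_x/∂x + ∂F_y/∂y + ∂F_z/∂z = 14y^2 + 14z^2 + 14x^2 + 14z^2 + 14x^2 + 14y^2 = 28x^2 + 28y^2 + 28z^2.

V is a rectangular box, so dV = dx dy dz with 0 ≤ x ≤ 5, 0 ≤ y ≤ 4, 0 ≤ z ≤ 1.

Integrate (28x^2 + 28y^2 + 28z^2) over V as an iterated integral:

    ∭_V (∇·F) dV = ∫_0^{5} ∫_0^{4} ∫_0^{1} (28x^2 + 28y^2 + 28z^2) dz dy dx.

Inner (z from 0 to 1): 28x^2 + 28y^2 + 28/3.
Middle (y from 0 to 4): 112x^2 + 1904/3.
Outer (x from 0 to 5): 7840.

Therefore ∯_{∂V} F · n dS = 7840.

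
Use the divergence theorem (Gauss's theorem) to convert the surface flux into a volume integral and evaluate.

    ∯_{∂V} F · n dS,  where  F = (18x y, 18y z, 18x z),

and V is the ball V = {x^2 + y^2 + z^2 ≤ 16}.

By the divergence theorem,

    ∯_{∂V} F · n dS = ∭_V (∇ · F) dV.

Compute the divergence:
    ∇ · F = ∂F_x/∂x + ∂F_y/∂y + ∂F_z/∂z = 18y + 18z + 18x = 18x + 18y + 18z.

In spherical coordinates, x = ρ sin(φ) cos(θ), y = ρ sin(φ) sin(θ), z = ρ cos(φ), dV = ρ^2 sin(φ) dρ dφ dθ, with 0 ≤ ρ ≤ 4, 0 ≤ φ ≤ π, 0 ≤ θ ≤ 2π.

The integrand, after substitution and multiplying by the volume element, becomes (18ρ (sqrt(2)sin(φ)sin(θ + π/4) + cos(φ))) · ρ^2 sin(φ), so

    ∭_V (∇·F) dV = ∫_0^{2π} ∫_0^{π} ∫_0^{4} (18ρ (sqrt(2)sin(φ)sin(θ + π/4) + cos(φ))) · ρ^2 sin(φ) dρ dφ dθ.

Inner (ρ from 0 to 4): 1152(sqrt(2)sin(φ)sin(θ + π/4) + cos(φ))sin(φ).
Middle (φ from 0 to π): 576sqrt(2)π sin(θ + π/4).
Outer (θ from 0 to 2π): 0.

Therefore ∯_{∂V} F · n dS = 0.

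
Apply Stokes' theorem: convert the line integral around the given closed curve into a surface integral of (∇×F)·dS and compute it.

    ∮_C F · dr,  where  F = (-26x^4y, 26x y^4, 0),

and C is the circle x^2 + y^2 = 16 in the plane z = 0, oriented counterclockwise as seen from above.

Let S be the flat disk x^2 + y^2 ≤ 16 in the plane z = 0, with upward unit normal n̂ = ẑ. By Stokes' theorem,

    ∮_C F · dr = ∬_S (∇ × F) · n̂ dS = ∬_D (curl F)_z dA,

where D is the disk x^2 + y^2 ≤ 16.

Compute the curl of F = (-26x^4y, 26x y^4, 0):
    (∇ × F)_x = ∂F_z/∂y - ∂F_y/∂z = 0,
    (∇ × F)_y = ∂F_x/∂z - ∂F_z/∂x = 0,
    (∇ × F)_z = ∂F_y/∂x - ∂F_x/∂y = 26x^4 + 26y^4.

On z = 0, (curl F)_z = 26x^4 + 26y^4.

Convert to polar (x = r cos θ, y = r sin θ, dA = r dr dθ); the integrand becomes 26r^4(sin(θ)^4 + cos(θ)^4), so

    ∬_D (curl F)_z dA = ∫_0^{2π} ∫_0^{4} (26r^4(sin(θ)^4 + cos(θ)^4)) · r dr dθ.

Inner (r from 0 to 4): 53248sin(θ)^4/3 + 53248cos(θ)^4/3.
Outer (θ from 0 to 2π): 26624π.

Therefore ∮_C F · dr = 26624π.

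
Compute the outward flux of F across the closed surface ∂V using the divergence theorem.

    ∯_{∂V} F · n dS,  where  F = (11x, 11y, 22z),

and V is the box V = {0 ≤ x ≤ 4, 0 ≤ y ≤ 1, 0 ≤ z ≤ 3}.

By the divergence theorem,

    ∯_{∂V} F · n dS = ∭_V (∇ · F) dV.

Compute the divergence:
    ∇ · F = ∂F_x/∂x + ∂F_y/∂y + ∂F_z/∂z = 11 + 11 + 22 = 44.

V is a rectangular box, so dV = dx dy dz with 0 ≤ x ≤ 4, 0 ≤ y ≤ 1, 0 ≤ z ≤ 3.

Integrate (44) over V as an iterated integral:

    ∭_V (∇·F) dV = ∫_0^{4} ∫_0^{1} ∫_0^{3} (44) dz dy dx.

Inner (z from 0 to 3): 132.
Middle (y from 0 to 1): 132.
Outer (x from 0 to 4): 528.

Therefore ∯_{∂V} F · n dS = 528.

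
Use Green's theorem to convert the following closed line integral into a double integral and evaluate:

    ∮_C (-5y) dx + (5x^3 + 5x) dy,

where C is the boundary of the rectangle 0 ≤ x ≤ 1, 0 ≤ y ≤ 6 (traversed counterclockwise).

Green's theorem converts the closed line integral into a double integral over the enclosed region D:

    ∮_C P dx + Q dy = ∬_D (∂Q/∂x - ∂P/∂y) dA.

Here P = -5y, Q = 5x^3 + 5x, so

    ∂Q/∂x = 15x^2 + 5,    ∂P/∂y = -5,
    ∂Q/∂x - ∂P/∂y = 15x^2 + 10.

D is the region 0 ≤ x ≤ 1, 0 ≤ y ≤ 6. Evaluating the double integral:

    ∬_D (15x^2 + 10) dA = ∫_0^{1} ∫_0^{6} (15x^2 + 10) dy dx.

Inner (y from 0 to 6): 90x^2 + 60.
Outer (x from 0 to 1): 90.

Therefore ∮_C P dx + Q dy = 90.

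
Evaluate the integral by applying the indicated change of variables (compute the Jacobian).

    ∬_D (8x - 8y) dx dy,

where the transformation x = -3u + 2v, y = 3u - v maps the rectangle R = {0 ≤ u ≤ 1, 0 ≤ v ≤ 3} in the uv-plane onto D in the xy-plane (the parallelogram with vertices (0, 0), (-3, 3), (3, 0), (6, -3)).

Compute the Jacobian determinant of (x, y) with respect to (u, v):

    ∂(x,y)/∂(u,v) = | -3  2 | = (-3)(-1) - (2)(3) = -3.
                   | 3  -1 |

Its absolute value is |J| = 3 (the area scaling factor).

Substituting x = -3u + 2v, y = 3u - v into the integrand,

    8x - 8y → -48u + 24v,

so the integral becomes

    ∬_R (-48u + 24v) · |J| du dv = ∫_0^1 ∫_0^3 (-144u + 72v) dv du.

Inner (v): 324 - 432u.
Outer (u): 108.

Therefore ∬_D (8x - 8y) dx dy = 108.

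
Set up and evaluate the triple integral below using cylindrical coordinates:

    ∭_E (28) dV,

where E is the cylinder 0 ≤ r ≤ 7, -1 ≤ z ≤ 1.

In cylindrical coordinates, x = r cos(θ), y = r sin(θ), z = z, and dV = r dr dθ dz.

The integrand becomes 28, so

    ∭_E (28) dV = ∫_{0}^{2π} ∫_{0}^{7} ∫_{-1}^{1} (28) · r dz dr dθ.

Inner (z): 56r.
Middle (r from 0 to 7): 1372.
Outer (θ): 2744π.

Therefore the triple integral equals 2744π.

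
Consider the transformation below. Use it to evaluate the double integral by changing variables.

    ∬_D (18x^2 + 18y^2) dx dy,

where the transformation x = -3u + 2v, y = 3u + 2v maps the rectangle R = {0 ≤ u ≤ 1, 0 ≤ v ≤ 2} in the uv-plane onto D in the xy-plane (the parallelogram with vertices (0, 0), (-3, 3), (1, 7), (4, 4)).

Compute the Jacobian determinant of (x, y) with respect to (u, v):

    ∂(x,y)/∂(u,v) = | -3  2 | = (-3)(2) - (2)(3) = -12.
                   | 3  2 |

Its absolute value is |J| = 12 (the area scaling factor).

Substituting x = -3u + 2v, y = 3u + 2v into the integrand,

    18x^2 + 18y^2 → 324u^2 + 144v^2,

so the integral becomes

    ∬_R (324u^2 + 144v^2) · |J| du dv = ∫_0^1 ∫_0^2 (3888u^2 + 1728v^2) dv du.

Inner (v): 7776u^2 + 4608.
Outer (u): 7200.

Therefore ∬_D (18x^2 + 18y^2) dx dy = 7200.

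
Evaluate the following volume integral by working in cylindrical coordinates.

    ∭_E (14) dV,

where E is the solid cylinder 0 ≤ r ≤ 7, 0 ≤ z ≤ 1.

In cylindrical coordinates, x = r cos(θ), y = r sin(θ), z = z, and dV = r dr dθ dz.

The integrand becomes 14, so

    ∭_E (14) dV = ∫_{0}^{2π} ∫_{0}^{7} ∫_{0}^{1} (14) · r dz dr dθ.

Inner (z): 14r.
Middle (r from 0 to 7): 343.
Outer (θ): 686π.

Therefore the triple integral equals 686π.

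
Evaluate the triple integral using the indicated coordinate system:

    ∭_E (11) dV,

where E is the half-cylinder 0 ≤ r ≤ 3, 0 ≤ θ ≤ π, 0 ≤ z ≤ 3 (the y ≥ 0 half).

In cylindrical coordinates, x = r cos(θ), y = r sin(θ), z = z, and dV = r dr dθ dz.

The integrand becomes 11, so

    ∭_E (11) dV = ∫_{0}^{π} ∫_{0}^{3} ∫_{0}^{3} (11) · r dz dr dθ.

Inner (z): 33r.
Middle (r from 0 to 3): 297/2.
Outer (θ): 297π/2.

Therefore the triple integral equals 297π/2.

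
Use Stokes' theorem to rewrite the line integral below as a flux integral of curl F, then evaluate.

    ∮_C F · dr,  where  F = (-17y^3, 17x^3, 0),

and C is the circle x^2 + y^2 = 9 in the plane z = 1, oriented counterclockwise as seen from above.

Let S be the flat disk x^2 + y^2 ≤ 9 in the plane z = 1, with upward unit normal n̂ = ẑ. By Stokes' theorem,

    ∮_C F · dr = ∬_S (∇ × F) · n̂ dS = ∬_D (curl F)_z dA,

where D is the disk x^2 + y^2 ≤ 9.

Compute the curl of F = (-17y^3, 17x^3, 0):
    (∇ × F)_x = ∂F_z/∂y - ∂F_y/∂z = 0,
    (∇ × F)_y = ∂F_x/∂z - ∂F_z/∂x = 0,
    (∇ × F)_z = ∂F_y/∂x - ∂F_x/∂y = 51x^2 + 51y^2.

On z = 1, (curl F)_z = 51x^2 + 51y^2.

Convert to polar (x = r cos θ, y = r sin θ, dA = r dr dθ); the integrand becomes 51r^2, so

    ∬_D (curl F)_z dA = ∫_0^{2π} ∫_0^{3} (51r^2) · r dr dθ.

Inner (r from 0 to 3): 4131/4.
Outer (θ from 0 to 2π): 4131π/2.

Therefore ∮_C F · dr = 4131π/2.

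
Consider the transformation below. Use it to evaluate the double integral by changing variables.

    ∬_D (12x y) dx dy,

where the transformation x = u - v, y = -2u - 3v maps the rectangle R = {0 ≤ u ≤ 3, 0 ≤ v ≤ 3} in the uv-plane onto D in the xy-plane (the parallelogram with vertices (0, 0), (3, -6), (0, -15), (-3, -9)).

Compute the Jacobian determinant of (x, y) with respect to (u, v):

    ∂(x,y)/∂(u,v) = | 1  -1 | = (1)(-3) - (-1)(-2) = -5.
                   | -2  -3 |

Its absolute value is |J| = 5 (the area scaling factor).

Substituting x = u - v, y = -2u - 3v into the integrand,

    12x y → -24u^2 - 12u v + 36v^2,

so the integral becomes

    ∬_R (-24u^2 - 12u v + 36v^2) · |J| du dv = ∫_0^3 ∫_0^3 (-120u^2 - 60u v + 180v^2) dv du.

Inner (v): -360u^2 - 270u + 1620.
Outer (u): 405.

Therefore ∬_D (12x y) dx dy = 405.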